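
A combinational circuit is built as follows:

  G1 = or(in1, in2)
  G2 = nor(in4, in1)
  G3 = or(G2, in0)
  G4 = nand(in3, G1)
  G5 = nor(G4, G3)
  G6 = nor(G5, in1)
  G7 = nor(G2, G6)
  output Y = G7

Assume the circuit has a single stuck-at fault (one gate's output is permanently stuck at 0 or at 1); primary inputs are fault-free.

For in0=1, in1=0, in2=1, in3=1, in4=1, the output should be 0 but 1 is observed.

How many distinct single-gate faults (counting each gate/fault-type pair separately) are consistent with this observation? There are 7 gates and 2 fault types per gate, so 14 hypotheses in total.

4

Fault-free: G1=1, G2=0, G3=1, G4=0, G5=0, G6=1, G7=0 → 0. Observed 1.
  G1 stuck-at-0: output 0 ✗
  G1 stuck-at-1: output 0 ✗
  G2 stuck-at-0: output 0 ✗
  G2 stuck-at-1: output 0 ✗
  G3 stuck-at-0: output 1 ✓
  G3 stuck-at-1: output 0 ✗
  G4 stuck-at-0: output 0 ✗
  G4 stuck-at-1: output 0 ✗
  G5 stuck-at-0: output 0 ✗
  G5 stuck-at-1: output 1 ✓
  G6 stuck-at-0: output 1 ✓
  G6 stuck-at-1: output 0 ✗
  G7 stuck-at-0: output 0 ✗
  G7 stuck-at-1: output 1 ✓
Consistent faults: {G3 stuck-at-0, G5 stuck-at-1, G6 stuck-at-0, G7 stuck-at-1} — 4 in all.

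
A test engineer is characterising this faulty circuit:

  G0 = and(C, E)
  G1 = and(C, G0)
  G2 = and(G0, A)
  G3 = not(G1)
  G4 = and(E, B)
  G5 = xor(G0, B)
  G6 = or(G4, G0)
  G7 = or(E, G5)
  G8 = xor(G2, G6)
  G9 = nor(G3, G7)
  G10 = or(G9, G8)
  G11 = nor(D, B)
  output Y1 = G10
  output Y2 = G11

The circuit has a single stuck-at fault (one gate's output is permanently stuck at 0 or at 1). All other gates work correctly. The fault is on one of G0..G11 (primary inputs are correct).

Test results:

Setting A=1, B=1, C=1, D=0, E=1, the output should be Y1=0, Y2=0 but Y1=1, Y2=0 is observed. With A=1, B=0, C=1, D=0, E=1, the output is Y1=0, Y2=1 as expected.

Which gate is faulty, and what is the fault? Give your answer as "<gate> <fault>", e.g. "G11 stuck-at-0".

G0 stuck-at-0

Fault-free values for test 1 (A=1, B=1, C=1, D=0, E=1): G0=1, G1=1, G2=1, G3=0, G4=1, G5=0, G6=1, G7=1, G8=0, G9=0, G10=0, G11=0, giving Y1=0, Y2=0. Observed Y1=1, Y2=0.
Test 1: faults giving observed Y1=1, Y2=0 are {G0 stuck-at-0, G2 stuck-at-0, G6 stuck-at-0, G7 stuck-at-0, G8 stuck-at-1, G9 stuck-at-1, G10 stuck-at-1}.
Test 2 (A=1, B=0, C=1, D=0, E=1): fault-free G0=1, G1=1, G2=1, G3=0, G4=0, G5=1, G6=1, G7=1, G8=0, G9=0, G10=0, G11=1 → Y1=0, Y2=1; observed Y1=0, Y2=1. Eliminates G2 stuck-at-0, G6 stuck-at-0, G7 stuck-at-0, G8 stuck-at-1, G9 stuck-at-1, G10 stuck-at-1.
Only G0 stuck-at-0 is consistent with every test.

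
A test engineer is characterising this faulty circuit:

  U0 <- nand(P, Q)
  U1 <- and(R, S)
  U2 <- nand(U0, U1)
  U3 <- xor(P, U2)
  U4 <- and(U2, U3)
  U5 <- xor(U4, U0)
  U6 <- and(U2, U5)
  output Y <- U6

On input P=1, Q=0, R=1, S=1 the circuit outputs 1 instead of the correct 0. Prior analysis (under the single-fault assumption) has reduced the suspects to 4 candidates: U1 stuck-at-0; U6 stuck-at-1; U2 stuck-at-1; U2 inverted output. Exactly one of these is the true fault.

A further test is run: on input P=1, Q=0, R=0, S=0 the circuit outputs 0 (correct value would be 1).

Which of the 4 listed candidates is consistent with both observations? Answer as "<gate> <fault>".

U2 inverted output

Evaluate each candidate on input P=1, Q=0, R=0, S=0:
  U1 stuck-at-0: U0=1, U1=0 [stuck-at-0], U2=1, U3=0, U4=0, U5=1, U6=1 → 1 — eliminated
  U6 stuck-at-1: U0=1, U1=0, U2=1, U3=0, U4=0, U5=1, U6=1 [stuck-at-1] → 1 — eliminated
  U2 stuck-at-1: U0=1, U1=0, U2=1 [stuck-at-1], U3=0, U4=0, U5=1, U6=1 → 1 — eliminated
  U2 inverted output: U0=1, U1=0, U2=0 [inverted output], U3=1, U4=0, U5=1, U6=0 → 0 — matches
Only U2 inverted output reproduces the observed 0.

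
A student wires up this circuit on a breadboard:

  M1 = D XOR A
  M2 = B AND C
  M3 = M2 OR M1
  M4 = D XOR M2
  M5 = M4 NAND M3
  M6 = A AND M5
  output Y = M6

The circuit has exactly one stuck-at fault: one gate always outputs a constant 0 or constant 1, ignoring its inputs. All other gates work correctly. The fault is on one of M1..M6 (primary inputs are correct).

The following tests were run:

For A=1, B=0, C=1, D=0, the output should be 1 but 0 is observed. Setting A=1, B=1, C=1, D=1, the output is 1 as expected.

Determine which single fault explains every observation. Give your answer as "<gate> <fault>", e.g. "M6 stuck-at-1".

Fault-free values for test 1 (A=1, B=0, C=1, D=0): M1=1, M2=0, M3=1, M4=0, M5=1, M6=1, giving Y=1. Observed 0.
Test 1: faults giving observed 0 are {M2 stuck-at-1, M4 stuck-at-1, M5 stuck-at-0, M6 stuck-at-0}.
Test 2 (A=1, B=1, C=1, D=1): fault-free M1=0, M2=1, M3=1, M4=0, M5=1, M6=1 → 1; observed 1. Eliminates M4 stuck-at-1, M5 stuck-at-0, M6 stuck-at-0.
Only M2 stuck-at-1 is consistent with every test.

M2 stuck-at-1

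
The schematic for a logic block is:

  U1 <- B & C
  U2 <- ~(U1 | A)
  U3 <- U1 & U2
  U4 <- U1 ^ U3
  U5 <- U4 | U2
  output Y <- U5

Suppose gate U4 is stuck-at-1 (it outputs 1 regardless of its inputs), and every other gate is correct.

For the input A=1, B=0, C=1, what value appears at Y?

Propagate with U4 forced: U1=0, U2=0, U3=0, U4=1 [stuck-at-1], U5=1.
So Y = 1. (Without the fault it would be 0.)

1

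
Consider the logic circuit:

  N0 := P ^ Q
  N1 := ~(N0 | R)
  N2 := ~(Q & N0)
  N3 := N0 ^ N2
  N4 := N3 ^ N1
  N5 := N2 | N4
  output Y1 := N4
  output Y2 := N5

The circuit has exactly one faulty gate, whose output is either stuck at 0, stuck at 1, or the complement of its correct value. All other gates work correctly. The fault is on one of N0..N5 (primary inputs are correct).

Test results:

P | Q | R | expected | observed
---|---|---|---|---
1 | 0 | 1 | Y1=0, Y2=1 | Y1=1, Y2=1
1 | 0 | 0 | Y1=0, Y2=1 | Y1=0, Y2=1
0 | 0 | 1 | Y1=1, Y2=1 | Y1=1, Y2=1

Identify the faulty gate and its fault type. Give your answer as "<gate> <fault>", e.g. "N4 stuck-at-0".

N0 stuck-at-0

Fault-free values for test 1 (P=1, Q=0, R=1): N0=1, N1=0, N2=1, N3=0, N4=0, N5=1, giving Y1=0, Y2=1. Observed Y1=1, Y2=1.
Test 1: faults giving observed Y1=1, Y2=1 are {N0 stuck-at-0, N0 inverted output, N1 stuck-at-1, N1 inverted output, N2 stuck-at-0, N2 inverted output, N3 stuck-at-1, N3 inverted output, N4 stuck-at-1, N4 inverted output}.
Test 2 (P=1, Q=0, R=0): fault-free N0=1, N1=0, N2=1, N3=0, N4=0, N5=1 → Y1=0, Y2=1; observed Y1=0, Y2=1. Eliminates N1 stuck-at-1, N1 inverted output, N2 stuck-at-0, N2 inverted output, N3 stuck-at-1, N3 inverted output, N4 stuck-at-1, N4 inverted output.
Test 3 (P=0, Q=0, R=1): fault-free N0=0, N1=0, N2=1, N3=1, N4=1, N5=1 → Y1=1, Y2=1; observed Y1=1, Y2=1. Eliminates N0 inverted output.
Only N0 stuck-at-0 is consistent with every test.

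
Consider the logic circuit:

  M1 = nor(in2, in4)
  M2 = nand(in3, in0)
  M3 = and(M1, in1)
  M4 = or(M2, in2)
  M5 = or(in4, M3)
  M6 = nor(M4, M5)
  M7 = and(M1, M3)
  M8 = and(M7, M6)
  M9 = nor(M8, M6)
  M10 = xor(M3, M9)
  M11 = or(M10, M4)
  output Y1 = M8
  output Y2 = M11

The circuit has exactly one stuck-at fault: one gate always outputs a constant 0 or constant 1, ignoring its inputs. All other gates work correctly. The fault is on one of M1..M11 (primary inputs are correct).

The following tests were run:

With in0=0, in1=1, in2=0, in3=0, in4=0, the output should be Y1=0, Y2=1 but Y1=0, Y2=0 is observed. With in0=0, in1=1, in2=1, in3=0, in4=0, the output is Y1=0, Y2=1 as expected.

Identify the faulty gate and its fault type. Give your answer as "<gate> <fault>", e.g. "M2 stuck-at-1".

M2 stuck-at-0

Fault-free values for test 1 (in0=0, in1=1, in2=0, in3=0, in4=0): M1=1, M2=1, M3=1, M4=1, M5=1, M6=0, M7=1, M8=0, M9=1, M10=0, M11=1, giving Y1=0, Y2=1. Observed Y1=0, Y2=0.
Test 1: faults giving observed Y1=0, Y2=0 are {M2 stuck-at-0, M4 stuck-at-0, M11 stuck-at-0}.
Test 2 (in0=0, in1=1, in2=1, in3=0, in4=0): fault-free M1=0, M2=1, M3=0, M4=1, M5=0, M6=0, M7=0, M8=0, M9=1, M10=1, M11=1 → Y1=0, Y2=1; observed Y1=0, Y2=1. Eliminates M4 stuck-at-0, M11 stuck-at-0.
Only M2 stuck-at-0 is consistent with every test.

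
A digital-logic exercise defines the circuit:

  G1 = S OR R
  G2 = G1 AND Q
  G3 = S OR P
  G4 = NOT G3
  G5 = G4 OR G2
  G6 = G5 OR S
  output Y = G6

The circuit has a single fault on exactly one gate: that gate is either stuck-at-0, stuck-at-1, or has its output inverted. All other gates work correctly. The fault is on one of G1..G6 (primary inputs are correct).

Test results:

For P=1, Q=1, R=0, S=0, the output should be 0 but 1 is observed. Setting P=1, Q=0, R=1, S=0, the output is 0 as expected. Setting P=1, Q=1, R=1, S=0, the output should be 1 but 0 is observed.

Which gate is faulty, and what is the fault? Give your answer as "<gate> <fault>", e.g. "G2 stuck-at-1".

Fault-free values for test 1 (P=1, Q=1, R=0, S=0): G1=0, G2=0, G3=1, G4=0, G5=0, G6=0, giving Y=0. Observed 1.
Test 1: faults giving observed 1 are {G1 stuck-at-1, G1 inverted output, G2 stuck-at-1, G2 inverted output, G3 stuck-at-0, G3 inverted output, G4 stuck-at-1, G4 inverted output, G5 stuck-at-1, G5 inverted output, G6 stuck-at-1, G6 inverted output}.
Test 2 (P=1, Q=0, R=1, S=0): fault-free G1=1, G2=0, G3=1, G4=0, G5=0, G6=0 → 0; observed 0. Eliminates G2 stuck-at-1, G2 inverted output, G3 stuck-at-0, G3 inverted output, G4 stuck-at-1, G4 inverted output, G5 stuck-at-1, G5 inverted output, G6 stuck-at-1, G6 inverted output.
Test 3 (P=1, Q=1, R=1, S=0): fault-free G1=1, G2=1, G3=1, G4=0, G5=1, G6=1 → 1; observed 0. Eliminates G1 stuck-at-1.
Only G1 inverted output is consistent with every test.

G1 inverted output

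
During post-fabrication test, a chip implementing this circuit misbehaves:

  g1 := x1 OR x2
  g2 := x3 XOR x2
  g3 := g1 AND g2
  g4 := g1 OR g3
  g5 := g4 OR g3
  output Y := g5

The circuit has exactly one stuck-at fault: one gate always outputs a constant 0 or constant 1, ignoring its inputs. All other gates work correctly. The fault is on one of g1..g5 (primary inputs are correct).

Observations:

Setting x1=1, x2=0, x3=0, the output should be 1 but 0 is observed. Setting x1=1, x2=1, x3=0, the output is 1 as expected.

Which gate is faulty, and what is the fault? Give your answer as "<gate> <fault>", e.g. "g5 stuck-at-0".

Fault-free values for test 1 (x1=1, x2=0, x3=0): g1=1, g2=0, g3=0, g4=1, g5=1, giving Y=1. Observed 0.
Test 1: faults giving observed 0 are {g1 stuck-at-0, g4 stuck-at-0, g5 stuck-at-0}.
Test 2 (x1=1, x2=1, x3=0): fault-free g1=1, g2=1, g3=1, g4=1, g5=1 → 1; observed 1. Eliminates g1 stuck-at-0, g5 stuck-at-0.
Only g4 stuck-at-0 is consistent with every test.

g4 stuck-at-0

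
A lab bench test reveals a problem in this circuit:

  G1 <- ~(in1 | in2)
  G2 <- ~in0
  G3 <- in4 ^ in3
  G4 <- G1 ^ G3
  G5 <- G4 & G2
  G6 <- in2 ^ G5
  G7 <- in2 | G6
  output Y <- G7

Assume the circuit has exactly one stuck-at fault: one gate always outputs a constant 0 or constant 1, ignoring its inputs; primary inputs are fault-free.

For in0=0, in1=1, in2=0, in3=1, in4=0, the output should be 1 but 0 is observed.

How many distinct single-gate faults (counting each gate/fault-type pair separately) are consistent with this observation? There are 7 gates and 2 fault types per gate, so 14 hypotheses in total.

Fault-free: G1=0, G2=1, G3=1, G4=1, G5=1, G6=1, G7=1 → 1. Observed 0.
  G1 stuck-at-0: output 1 ✗
  G1 stuck-at-1: output 0 ✓
  G2 stuck-at-0: output 0 ✓
  G2 stuck-at-1: output 1 ✗
  G3 stuck-at-0: output 0 ✓
  G3 stuck-at-1: output 1 ✗
  G4 stuck-at-0: output 0 ✓
  G4 stuck-at-1: output 1 ✗
  G5 stuck-at-0: output 0 ✓
  G5 stuck-at-1: output 1 ✗
  G6 stuck-at-0: output 0 ✓
  G6 stuck-at-1: output 1 ✗
  G7 stuck-at-0: output 0 ✓
  G7 stuck-at-1: output 1 ✗
Consistent faults: {G1 stuck-at-1, G2 stuck-at-0, G3 stuck-at-0, G4 stuck-at-0, G5 stuck-at-0, G6 stuck-at-0, G7 stuck-at-0} — 7 in all.

7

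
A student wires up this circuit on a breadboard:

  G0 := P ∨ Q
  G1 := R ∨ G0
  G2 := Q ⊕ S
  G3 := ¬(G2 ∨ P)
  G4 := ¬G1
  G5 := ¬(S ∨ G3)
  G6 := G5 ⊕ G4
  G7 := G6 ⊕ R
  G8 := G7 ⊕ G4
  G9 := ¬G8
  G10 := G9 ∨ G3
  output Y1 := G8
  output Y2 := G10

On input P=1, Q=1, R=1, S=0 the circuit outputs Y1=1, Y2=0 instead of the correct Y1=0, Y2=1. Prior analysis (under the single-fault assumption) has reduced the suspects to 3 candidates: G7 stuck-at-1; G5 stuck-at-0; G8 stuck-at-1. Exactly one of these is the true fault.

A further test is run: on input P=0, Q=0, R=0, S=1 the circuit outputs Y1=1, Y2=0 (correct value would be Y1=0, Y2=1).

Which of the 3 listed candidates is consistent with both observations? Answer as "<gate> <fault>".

G8 stuck-at-1

Evaluate each candidate on input P=0, Q=0, R=0, S=1:
  G7 stuck-at-1: G0=0, G1=0, G2=1, G3=0, G4=1, G5=0, G6=1, G7=1 [stuck-at-1], G8=0, G9=1, G10=1 → Y1=0, Y2=1 — eliminated
  G5 stuck-at-0: G0=0, G1=0, G2=1, G3=0, G4=1, G5=0 [stuck-at-0], G6=1, G7=1, G8=0, G9=1, G10=1 → Y1=0, Y2=1 — eliminated
  G8 stuck-at-1: G0=0, G1=0, G2=1, G3=0, G4=1, G5=0, G6=1, G7=1, G8=1 [stuck-at-1], G9=0, G10=0 → Y1=1, Y2=0 — matches
Only G8 stuck-at-1 reproduces the observed Y1=1, Y2=0.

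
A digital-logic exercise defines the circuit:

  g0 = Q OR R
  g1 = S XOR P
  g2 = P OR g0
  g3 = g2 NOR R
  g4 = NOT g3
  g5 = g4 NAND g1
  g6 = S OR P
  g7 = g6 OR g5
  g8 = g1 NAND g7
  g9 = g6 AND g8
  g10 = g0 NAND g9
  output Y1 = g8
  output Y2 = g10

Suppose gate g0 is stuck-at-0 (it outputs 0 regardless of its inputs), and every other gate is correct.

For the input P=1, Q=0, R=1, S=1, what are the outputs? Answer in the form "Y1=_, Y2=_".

Y1=1, Y2=1

Propagate with g0 forced: g0=0 [stuck-at-0], g1=0, g2=1, g3=0, g4=1, g5=1, g6=1, g7=1, g8=1, g9=1, g10=1.
So the outputs are Y1=1, Y2=1. (Without the fault they would be Y1=1, Y2=0.)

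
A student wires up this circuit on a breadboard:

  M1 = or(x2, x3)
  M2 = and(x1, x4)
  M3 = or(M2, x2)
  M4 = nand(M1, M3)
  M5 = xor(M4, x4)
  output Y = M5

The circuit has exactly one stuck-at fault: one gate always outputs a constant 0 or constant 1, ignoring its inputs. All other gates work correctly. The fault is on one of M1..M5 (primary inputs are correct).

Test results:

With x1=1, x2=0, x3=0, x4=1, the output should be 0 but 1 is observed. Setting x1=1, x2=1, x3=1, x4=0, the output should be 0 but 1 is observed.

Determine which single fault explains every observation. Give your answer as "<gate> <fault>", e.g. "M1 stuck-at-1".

M5 stuck-at-1

Fault-free values for test 1 (x1=1, x2=0, x3=0, x4=1): M1=0, M2=1, M3=1, M4=1, M5=0, giving Y=0. Observed 1.
Test 1: faults giving observed 1 are {M1 stuck-at-1, M4 stuck-at-0, M5 stuck-at-1}.
Test 2 (x1=1, x2=1, x3=1, x4=0): fault-free M1=1, M2=0, M3=1, M4=0, M5=0 → 0; observed 1. Eliminates M1 stuck-at-1, M4 stuck-at-0.
Only M5 stuck-at-1 is consistent with every test.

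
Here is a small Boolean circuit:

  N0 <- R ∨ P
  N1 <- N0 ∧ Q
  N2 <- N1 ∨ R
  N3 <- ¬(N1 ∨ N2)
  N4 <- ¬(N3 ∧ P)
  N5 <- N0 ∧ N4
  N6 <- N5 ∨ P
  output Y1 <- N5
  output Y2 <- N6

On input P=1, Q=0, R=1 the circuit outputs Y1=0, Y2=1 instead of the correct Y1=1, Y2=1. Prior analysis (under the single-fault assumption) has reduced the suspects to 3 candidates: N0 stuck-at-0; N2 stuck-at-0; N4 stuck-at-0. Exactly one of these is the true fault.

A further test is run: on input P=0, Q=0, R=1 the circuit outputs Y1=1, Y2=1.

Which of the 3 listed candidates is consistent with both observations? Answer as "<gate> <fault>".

Evaluate each candidate on input P=0, Q=0, R=1:
  N0 stuck-at-0: N0=0 [stuck-at-0], N1=0, N2=1, N3=0, N4=1, N5=0, N6=0 → Y1=0, Y2=0 — eliminated
  N2 stuck-at-0: N0=1, N1=0, N2=0 [stuck-at-0], N3=1, N4=1, N5=1, N6=1 → Y1=1, Y2=1 — matches
  N4 stuck-at-0: N0=1, N1=0, N2=1, N3=0, N4=0 [stuck-at-0], N5=0, N6=0 → Y1=0, Y2=0 — eliminated
Only N2 stuck-at-0 reproduces the observed Y1=1, Y2=1.

N2 stuck-at-0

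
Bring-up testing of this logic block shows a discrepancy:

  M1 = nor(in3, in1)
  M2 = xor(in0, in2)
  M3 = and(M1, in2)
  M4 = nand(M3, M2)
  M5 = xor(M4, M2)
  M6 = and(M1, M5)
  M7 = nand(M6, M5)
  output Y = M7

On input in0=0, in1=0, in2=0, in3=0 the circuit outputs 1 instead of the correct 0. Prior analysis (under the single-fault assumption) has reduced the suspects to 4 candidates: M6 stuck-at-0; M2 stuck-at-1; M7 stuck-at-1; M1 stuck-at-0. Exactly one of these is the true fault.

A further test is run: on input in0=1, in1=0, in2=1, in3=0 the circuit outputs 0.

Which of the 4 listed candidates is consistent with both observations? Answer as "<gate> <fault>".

Evaluate each candidate on input in0=1, in1=0, in2=1, in3=0:
  M6 stuck-at-0: M1=1, M2=0, M3=1, M4=1, M5=1, M6=0 [stuck-at-0], M7=1 → 1 — eliminated
  M2 stuck-at-1: M1=1, M2=1 [stuck-at-1], M3=1, M4=0, M5=1, M6=1, M7=0 → 0 — matches
  M7 stuck-at-1: M1=1, M2=0, M3=1, M4=1, M5=1, M6=1, M7=1 [stuck-at-1] → 1 — eliminated
  M1 stuck-at-0: M1=0 [stuck-at-0], M2=0, M3=0, M4=1, M5=1, M6=0, M7=1 → 1 — eliminated
Only M2 stuck-at-1 reproduces the observed 0.

M2 stuck-at-1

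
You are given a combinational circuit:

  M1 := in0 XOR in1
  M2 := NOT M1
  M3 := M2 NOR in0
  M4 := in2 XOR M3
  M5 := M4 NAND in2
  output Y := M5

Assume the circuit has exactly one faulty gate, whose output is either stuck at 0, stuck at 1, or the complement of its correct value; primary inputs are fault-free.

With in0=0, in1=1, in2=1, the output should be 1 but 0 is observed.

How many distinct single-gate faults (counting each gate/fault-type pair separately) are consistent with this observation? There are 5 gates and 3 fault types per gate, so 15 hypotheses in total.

Fault-free: M1=1, M2=0, M3=1, M4=0, M5=1 → 1. Observed 0.
  M1: stuck-at-0, inverted output ✓; others ✗
  M2: stuck-at-1, inverted output ✓; others ✗
  M3: stuck-at-0, inverted output ✓; others ✗
  M4: stuck-at-1, inverted output ✓; others ✗
  M5: stuck-at-0, inverted output ✓; others ✗
Consistent faults: {M1 stuck-at-0, M1 inverted output, M2 stuck-at-1, M2 inverted output, M3 stuck-at-0, M3 inverted output, M4 stuck-at-1, M4 inverted output, M5 stuck-at-0, M5 inverted output} — 10 in all.

10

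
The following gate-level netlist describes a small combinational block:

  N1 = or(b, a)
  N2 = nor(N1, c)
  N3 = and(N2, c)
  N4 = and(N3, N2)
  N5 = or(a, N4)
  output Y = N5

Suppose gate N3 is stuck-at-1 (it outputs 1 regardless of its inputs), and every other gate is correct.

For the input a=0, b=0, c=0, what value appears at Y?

1

Propagate with N3 forced: N1=0, N2=1, N3=1 [stuck-at-1], N4=1, N5=1.
So Y = 1. (Without the fault it would be 0.)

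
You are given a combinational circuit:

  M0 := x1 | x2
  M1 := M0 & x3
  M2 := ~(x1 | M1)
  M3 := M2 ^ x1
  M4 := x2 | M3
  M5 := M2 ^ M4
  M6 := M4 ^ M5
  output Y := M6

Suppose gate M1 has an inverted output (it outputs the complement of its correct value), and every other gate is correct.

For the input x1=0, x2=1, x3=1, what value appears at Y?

1

Propagate with M1 forced: M0=1, M1=0 [inverted output], M2=1, M3=1, M4=1, M5=0, M6=1.
So Y = 1. (Without the fault it would be 0.)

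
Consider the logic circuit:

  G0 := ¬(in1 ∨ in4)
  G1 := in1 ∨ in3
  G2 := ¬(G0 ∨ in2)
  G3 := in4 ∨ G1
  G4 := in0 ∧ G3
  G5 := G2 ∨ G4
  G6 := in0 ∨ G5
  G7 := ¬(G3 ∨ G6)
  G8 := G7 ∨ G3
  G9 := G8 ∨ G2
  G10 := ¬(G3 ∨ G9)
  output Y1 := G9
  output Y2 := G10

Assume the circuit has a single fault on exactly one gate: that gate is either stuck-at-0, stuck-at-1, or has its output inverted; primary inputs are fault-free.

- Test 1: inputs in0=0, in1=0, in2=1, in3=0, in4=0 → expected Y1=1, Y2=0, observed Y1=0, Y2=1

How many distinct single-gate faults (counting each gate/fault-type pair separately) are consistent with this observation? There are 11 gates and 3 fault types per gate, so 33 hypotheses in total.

12

Fault-free: G0=1, G1=0, G2=0, G3=0, G4=0, G5=0, G6=0, G7=1, G8=1, G9=1, G10=0 → Y1=1, Y2=0. Observed Y1=0, Y2=1.
  G0: none of the 3 fault types match ✗
  G1: none of the 3 fault types match ✗
  G2: none of the 3 fault types match ✗
  G3: none of the 3 fault types match ✗
  G4: stuck-at-1, inverted output ✓; others ✗
  G5: stuck-at-1, inverted output ✓; others ✗
  G6: stuck-at-1, inverted output ✓; others ✗
  G7: stuck-at-0, inverted output ✓; others ✗
  G8: stuck-at-0, inverted output ✓; others ✗
  G9: stuck-at-0, inverted output ✓; others ✗
  G10: none of the 3 fault types match ✗
Consistent faults: {G4 stuck-at-1, G4 inverted output, G5 stuck-at-1, G5 inverted output, G6 stuck-at-1, G6 inverted output, G7 stuck-at-0, G7 inverted output, G8 stuck-at-0, G8 inverted output, G9 stuck-at-0, G9 inverted output} — 12 in all.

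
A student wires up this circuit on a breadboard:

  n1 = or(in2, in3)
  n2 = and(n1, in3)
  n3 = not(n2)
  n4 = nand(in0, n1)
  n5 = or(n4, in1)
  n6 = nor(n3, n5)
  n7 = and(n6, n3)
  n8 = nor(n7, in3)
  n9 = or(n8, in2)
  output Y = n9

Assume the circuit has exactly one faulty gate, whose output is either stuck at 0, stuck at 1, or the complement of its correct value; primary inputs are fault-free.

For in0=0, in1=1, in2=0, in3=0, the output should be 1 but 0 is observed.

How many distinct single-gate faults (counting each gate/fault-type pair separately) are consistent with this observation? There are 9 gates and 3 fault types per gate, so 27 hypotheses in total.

Fault-free: n1=0, n2=0, n3=1, n4=1, n5=1, n6=0, n7=0, n8=1, n9=1 → 1. Observed 0.
  n1: none of the 3 fault types match ✗
  n2: none of the 3 fault types match ✗
  n3: none of the 3 fault types match ✗
  n4: none of the 3 fault types match ✗
  n5: none of the 3 fault types match ✗
  n6: stuck-at-1, inverted output ✓; others ✗
  n7: stuck-at-1, inverted output ✓; others ✗
  n8: stuck-at-0, inverted output ✓; others ✗
  n9: stuck-at-0, inverted output ✓; others ✗
Consistent faults: {n6 stuck-at-1, n6 inverted output, n7 stuck-at-1, n7 inverted output, n8 stuck-at-0, n8 inverted output, n9 stuck-at-0, n9 inverted output} — 8 in all.

8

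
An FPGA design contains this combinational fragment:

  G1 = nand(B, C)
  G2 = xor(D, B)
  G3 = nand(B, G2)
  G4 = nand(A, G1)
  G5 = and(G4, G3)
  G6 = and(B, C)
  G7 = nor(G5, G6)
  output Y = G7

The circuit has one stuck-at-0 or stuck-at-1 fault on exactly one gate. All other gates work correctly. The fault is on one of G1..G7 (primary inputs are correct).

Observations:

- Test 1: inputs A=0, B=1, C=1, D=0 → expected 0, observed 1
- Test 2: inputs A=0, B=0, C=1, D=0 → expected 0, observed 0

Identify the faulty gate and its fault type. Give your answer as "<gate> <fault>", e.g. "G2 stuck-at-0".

G6 stuck-at-0

Fault-free values for test 1 (A=0, B=1, C=1, D=0): G1=0, G2=1, G3=0, G4=1, G5=0, G6=1, G7=0, giving Y=0. Observed 1.
Test 1: faults giving observed 1 are {G6 stuck-at-0, G7 stuck-at-1}.
Test 2 (A=0, B=0, C=1, D=0): fault-free G1=1, G2=0, G3=1, G4=1, G5=1, G6=0, G7=0 → 0; observed 0. Eliminates G7 stuck-at-1.
Only G6 stuck-at-0 is consistent with every test.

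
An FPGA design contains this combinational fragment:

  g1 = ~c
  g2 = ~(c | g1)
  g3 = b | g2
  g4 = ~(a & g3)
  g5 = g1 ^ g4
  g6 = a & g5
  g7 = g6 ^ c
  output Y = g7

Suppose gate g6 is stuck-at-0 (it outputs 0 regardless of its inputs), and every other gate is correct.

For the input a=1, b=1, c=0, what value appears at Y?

0

Propagate with g6 forced: g1=1, g2=0, g3=1, g4=0, g5=1, g6=0 [stuck-at-0], g7=0.
So Y = 0. (Without the fault it would be 1.)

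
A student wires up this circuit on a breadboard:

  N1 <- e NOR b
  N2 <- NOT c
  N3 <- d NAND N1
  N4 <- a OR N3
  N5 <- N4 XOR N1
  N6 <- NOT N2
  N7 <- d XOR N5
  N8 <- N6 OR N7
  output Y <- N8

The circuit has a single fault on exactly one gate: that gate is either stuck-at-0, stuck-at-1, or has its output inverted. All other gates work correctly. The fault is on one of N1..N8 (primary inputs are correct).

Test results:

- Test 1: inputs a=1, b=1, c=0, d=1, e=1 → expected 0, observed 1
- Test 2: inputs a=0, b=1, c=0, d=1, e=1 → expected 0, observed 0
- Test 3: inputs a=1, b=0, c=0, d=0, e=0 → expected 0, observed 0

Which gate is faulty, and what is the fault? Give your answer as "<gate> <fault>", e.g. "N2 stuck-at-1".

N1 stuck-at-1

Fault-free values for test 1 (a=1, b=1, c=0, d=1, e=1): N1=0, N2=1, N3=1, N4=1, N5=1, N6=0, N7=0, N8=0, giving Y=0. Observed 1.
Test 1: faults giving observed 1 are {N1 stuck-at-1, N1 inverted output, N2 stuck-at-0, N2 inverted output, N4 stuck-at-0, N4 inverted output, N5 stuck-at-0, N5 inverted output, N6 stuck-at-1, N6 inverted output, N7 stuck-at-1, N7 inverted output, N8 stuck-at-1, N8 inverted output}.
Test 2 (a=0, b=1, c=0, d=1, e=1): fault-free N1=0, N2=1, N3=1, N4=1, N5=1, N6=0, N7=0, N8=0 → 0; observed 0. Eliminates N2 stuck-at-0, N2 inverted output, N4 stuck-at-0, N4 inverted output, N5 stuck-at-0, N5 inverted output, N6 stuck-at-1, N6 inverted output, N7 stuck-at-1, N7 inverted output, N8 stuck-at-1, N8 inverted output.
Test 3 (a=1, b=0, c=0, d=0, e=0): fault-free N1=1, N2=1, N3=1, N4=1, N5=0, N6=0, N7=0, N8=0 → 0; observed 0. Eliminates N1 inverted output.
Only N1 stuck-at-1 is consistent with every test.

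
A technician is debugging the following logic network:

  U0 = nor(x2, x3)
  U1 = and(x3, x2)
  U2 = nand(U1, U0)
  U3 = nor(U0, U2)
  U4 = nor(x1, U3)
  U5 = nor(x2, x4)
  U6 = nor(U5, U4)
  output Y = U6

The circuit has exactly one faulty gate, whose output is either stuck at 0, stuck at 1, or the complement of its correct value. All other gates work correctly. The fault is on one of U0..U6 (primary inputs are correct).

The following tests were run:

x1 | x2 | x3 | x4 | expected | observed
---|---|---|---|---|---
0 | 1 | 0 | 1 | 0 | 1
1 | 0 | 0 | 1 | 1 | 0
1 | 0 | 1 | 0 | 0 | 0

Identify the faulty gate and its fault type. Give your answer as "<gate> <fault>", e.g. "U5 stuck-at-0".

Fault-free values for test 1 (x1=0, x2=1, x3=0, x4=1): U0=0, U1=0, U2=1, U3=0, U4=1, U5=0, U6=0, giving Y=0. Observed 1.
Test 1: faults giving observed 1 are {U2 stuck-at-0, U2 inverted output, U3 stuck-at-1, U3 inverted output, U4 stuck-at-0, U4 inverted output, U6 stuck-at-1, U6 inverted output}.
Test 2 (x1=1, x2=0, x3=0, x4=1): fault-free U0=1, U1=0, U2=1, U3=0, U4=0, U5=0, U6=1 → 1; observed 0. Eliminates U2 stuck-at-0, U2 inverted output, U3 stuck-at-1, U3 inverted output, U4 stuck-at-0, U6 stuck-at-1.
Test 3 (x1=1, x2=0, x3=1, x4=0): fault-free U0=0, U1=0, U2=1, U3=0, U4=0, U5=1, U6=0 → 0; observed 0. Eliminates U6 inverted output.
Only U4 inverted output is consistent with every test.

U4 inverted output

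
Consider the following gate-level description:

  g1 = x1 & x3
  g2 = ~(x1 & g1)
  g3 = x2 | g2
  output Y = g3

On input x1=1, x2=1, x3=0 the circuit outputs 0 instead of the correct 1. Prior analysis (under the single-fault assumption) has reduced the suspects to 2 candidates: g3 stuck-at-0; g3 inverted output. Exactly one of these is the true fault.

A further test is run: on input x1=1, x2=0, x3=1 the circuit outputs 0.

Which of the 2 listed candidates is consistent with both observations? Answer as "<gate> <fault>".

g3 stuck-at-0

Evaluate each candidate on input x1=1, x2=0, x3=1:
  g3 stuck-at-0: g1=1, g2=0, g3=0 [stuck-at-0] → 0 — matches
  g3 inverted output: g1=1, g2=0, g3=1 [inverted output] → 1 — eliminated
Only g3 stuck-at-0 reproduces the observed 0.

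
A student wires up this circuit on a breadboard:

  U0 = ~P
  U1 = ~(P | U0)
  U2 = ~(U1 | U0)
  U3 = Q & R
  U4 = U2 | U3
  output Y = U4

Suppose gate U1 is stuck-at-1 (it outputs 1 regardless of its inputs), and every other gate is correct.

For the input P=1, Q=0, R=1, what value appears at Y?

0

Propagate with U1 forced: U0=0, U1=1 [stuck-at-1], U2=0, U3=0, U4=0.
So Y = 0. (Without the fault it would be 1.)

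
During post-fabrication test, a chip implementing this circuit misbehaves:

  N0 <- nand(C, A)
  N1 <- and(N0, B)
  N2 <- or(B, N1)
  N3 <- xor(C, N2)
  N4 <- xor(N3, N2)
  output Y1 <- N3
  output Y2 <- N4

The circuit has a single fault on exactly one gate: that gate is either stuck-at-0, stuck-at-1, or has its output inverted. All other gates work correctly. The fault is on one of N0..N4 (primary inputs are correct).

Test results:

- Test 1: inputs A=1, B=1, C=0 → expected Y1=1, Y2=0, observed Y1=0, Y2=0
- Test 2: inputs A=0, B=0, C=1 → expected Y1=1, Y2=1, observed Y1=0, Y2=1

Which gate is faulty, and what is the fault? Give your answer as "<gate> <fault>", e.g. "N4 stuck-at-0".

Fault-free values for test 1 (A=1, B=1, C=0): N0=1, N1=1, N2=1, N3=1, N4=0, giving Y1=1, Y2=0. Observed Y1=0, Y2=0.
Test 1: faults giving observed Y1=0, Y2=0 are {N2 stuck-at-0, N2 inverted output}.
Test 2 (A=0, B=0, C=1): fault-free N0=1, N1=0, N2=0, N3=1, N4=1 → Y1=1, Y2=1; observed Y1=0, Y2=1. Eliminates N2 stuck-at-0.
Only N2 inverted output is consistent with every test.

N2 inverted output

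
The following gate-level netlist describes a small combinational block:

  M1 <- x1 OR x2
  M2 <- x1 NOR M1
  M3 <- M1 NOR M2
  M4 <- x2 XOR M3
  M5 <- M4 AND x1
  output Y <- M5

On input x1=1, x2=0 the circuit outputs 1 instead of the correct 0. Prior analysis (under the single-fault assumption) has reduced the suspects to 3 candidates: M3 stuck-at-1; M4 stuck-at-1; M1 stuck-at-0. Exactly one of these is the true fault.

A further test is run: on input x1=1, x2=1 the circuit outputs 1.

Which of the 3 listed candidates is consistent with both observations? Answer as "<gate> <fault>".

M4 stuck-at-1

Evaluate each candidate on input x1=1, x2=1:
  M3 stuck-at-1: M1=1, M2=0, M3=1 [stuck-at-1], M4=0, M5=0 → 0 — eliminated
  M4 stuck-at-1: M1=1, M2=0, M3=0, M4=1 [stuck-at-1], M5=1 → 1 — matches
  M1 stuck-at-0: M1=0 [stuck-at-0], M2=0, M3=1, M4=0, M5=0 → 0 — eliminated
Only M4 stuck-at-1 reproduces the observed 1.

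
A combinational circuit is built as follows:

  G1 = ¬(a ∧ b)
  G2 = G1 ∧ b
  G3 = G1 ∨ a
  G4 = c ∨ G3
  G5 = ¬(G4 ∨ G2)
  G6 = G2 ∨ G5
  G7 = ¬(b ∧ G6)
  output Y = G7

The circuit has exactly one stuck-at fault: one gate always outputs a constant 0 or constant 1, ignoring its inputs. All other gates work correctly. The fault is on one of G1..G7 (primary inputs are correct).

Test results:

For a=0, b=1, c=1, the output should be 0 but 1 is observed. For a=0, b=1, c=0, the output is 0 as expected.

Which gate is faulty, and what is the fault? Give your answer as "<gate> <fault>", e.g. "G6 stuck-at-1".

G1 stuck-at-0

Fault-free values for test 1 (a=0, b=1, c=1): G1=1, G2=1, G3=1, G4=1, G5=0, G6=1, G7=0, giving Y=0. Observed 1.
Test 1: faults giving observed 1 are {G1 stuck-at-0, G2 stuck-at-0, G6 stuck-at-0, G7 stuck-at-1}.
Test 2 (a=0, b=1, c=0): fault-free G1=1, G2=1, G3=1, G4=1, G5=0, G6=1, G7=0 → 0; observed 0. Eliminates G2 stuck-at-0, G6 stuck-at-0, G7 stuck-at-1.
Only G1 stuck-at-0 is consistent with every test.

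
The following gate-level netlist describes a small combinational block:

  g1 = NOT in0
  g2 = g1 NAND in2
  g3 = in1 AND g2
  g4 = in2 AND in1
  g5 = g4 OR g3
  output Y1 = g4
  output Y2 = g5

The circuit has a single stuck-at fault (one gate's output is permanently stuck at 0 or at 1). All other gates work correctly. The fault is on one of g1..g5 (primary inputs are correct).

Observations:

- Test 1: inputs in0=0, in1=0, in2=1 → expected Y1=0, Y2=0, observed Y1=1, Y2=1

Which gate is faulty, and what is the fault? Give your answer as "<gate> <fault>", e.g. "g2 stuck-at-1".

g4 stuck-at-1

Fault-free values for test 1 (in0=0, in1=0, in2=1): g1=1, g2=0, g3=0, g4=0, g5=0, giving Y1=0, Y2=0. Observed Y1=1, Y2=1.
Test 1: faults giving observed Y1=1, Y2=1 are {g4 stuck-at-1}.
Only g4 stuck-at-1 is consistent with every test.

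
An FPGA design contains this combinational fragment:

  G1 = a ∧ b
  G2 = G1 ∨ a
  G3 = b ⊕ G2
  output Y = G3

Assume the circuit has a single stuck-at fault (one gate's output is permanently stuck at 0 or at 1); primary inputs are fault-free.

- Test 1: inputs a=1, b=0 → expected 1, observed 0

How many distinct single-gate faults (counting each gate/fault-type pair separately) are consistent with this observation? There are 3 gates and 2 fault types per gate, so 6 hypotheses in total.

2

Fault-free: G1=0, G2=1, G3=1 → 1. Observed 0.
  G1 stuck-at-0: output 1 ✗
  G1 stuck-at-1: output 1 ✗
  G2 stuck-at-0: output 0 ✓
  G2 stuck-at-1: output 1 ✗
  G3 stuck-at-0: output 0 ✓
  G3 stuck-at-1: output 1 ✗
Consistent faults: {G2 stuck-at-0, G3 stuck-at-0} — 2 in all.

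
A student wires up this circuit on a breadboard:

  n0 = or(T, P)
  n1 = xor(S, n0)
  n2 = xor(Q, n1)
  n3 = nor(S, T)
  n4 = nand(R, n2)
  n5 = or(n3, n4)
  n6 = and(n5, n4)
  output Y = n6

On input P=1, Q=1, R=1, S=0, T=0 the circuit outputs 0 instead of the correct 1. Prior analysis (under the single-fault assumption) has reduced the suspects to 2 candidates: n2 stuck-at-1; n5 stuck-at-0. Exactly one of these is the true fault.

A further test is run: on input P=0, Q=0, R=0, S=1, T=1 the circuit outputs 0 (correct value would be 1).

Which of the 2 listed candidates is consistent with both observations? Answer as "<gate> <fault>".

n5 stuck-at-0

Evaluate each candidate on input P=0, Q=0, R=0, S=1, T=1:
  n2 stuck-at-1: n0=1, n1=0, n2=1 [stuck-at-1], n3=0, n4=1, n5=1, n6=1 → 1 — eliminated
  n5 stuck-at-0: n0=1, n1=0, n2=0, n3=0, n4=1, n5=0 [stuck-at-0], n6=0 → 0 — matches
Only n5 stuck-at-0 reproduces the observed 0.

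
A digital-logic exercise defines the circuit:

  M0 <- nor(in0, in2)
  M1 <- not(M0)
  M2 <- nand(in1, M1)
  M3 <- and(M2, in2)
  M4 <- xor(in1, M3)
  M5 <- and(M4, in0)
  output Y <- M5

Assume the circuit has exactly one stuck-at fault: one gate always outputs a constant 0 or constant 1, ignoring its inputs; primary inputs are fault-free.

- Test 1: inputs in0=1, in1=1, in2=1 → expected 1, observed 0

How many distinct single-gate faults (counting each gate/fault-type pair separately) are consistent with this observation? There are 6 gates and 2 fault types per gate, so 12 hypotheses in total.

Fault-free: M0=0, M1=1, M2=0, M3=0, M4=1, M5=1 → 1. Observed 0.
  M0 stuck-at-0: output 1 ✗
  M0 stuck-at-1: output 0 ✓
  M1 stuck-at-0: output 0 ✓
  M1 stuck-at-1: output 1 ✗
  M2 stuck-at-0: output 1 ✗
  M2 stuck-at-1: output 0 ✓
  M3 stuck-at-0: output 1 ✗
  M3 stuck-at-1: output 0 ✓
  M4 stuck-at-0: output 0 ✓
  M4 stuck-at-1: output 1 ✗
  M5 stuck-at-0: output 0 ✓
  M5 stuck-at-1: output 1 ✗
Consistent faults: {M0 stuck-at-1, M1 stuck-at-0, M2 stuck-at-1, M3 stuck-at-1, M4 stuck-at-0, M5 stuck-at-0} — 6 in all.

6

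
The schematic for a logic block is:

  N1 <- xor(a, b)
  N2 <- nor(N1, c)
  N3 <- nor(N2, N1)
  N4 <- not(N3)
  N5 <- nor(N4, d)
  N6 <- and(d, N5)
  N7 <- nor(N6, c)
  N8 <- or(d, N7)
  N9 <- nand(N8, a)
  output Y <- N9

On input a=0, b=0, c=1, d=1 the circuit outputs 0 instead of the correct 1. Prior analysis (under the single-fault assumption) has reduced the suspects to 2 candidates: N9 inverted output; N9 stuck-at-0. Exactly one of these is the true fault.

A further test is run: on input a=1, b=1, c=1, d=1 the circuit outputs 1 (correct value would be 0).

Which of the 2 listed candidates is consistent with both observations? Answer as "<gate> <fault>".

N9 inverted output

Evaluate each candidate on input a=1, b=1, c=1, d=1:
  N9 inverted output: N1=0, N2=0, N3=1, N4=0, N5=0, N6=0, N7=0, N8=1, N9=1 [inverted output] → 1 — matches
  N9 stuck-at-0: N1=0, N2=0, N3=1, N4=0, N5=0, N6=0, N7=0, N8=1, N9=0 [stuck-at-0] → 0 — eliminated
Only N9 inverted output reproduces the observed 1.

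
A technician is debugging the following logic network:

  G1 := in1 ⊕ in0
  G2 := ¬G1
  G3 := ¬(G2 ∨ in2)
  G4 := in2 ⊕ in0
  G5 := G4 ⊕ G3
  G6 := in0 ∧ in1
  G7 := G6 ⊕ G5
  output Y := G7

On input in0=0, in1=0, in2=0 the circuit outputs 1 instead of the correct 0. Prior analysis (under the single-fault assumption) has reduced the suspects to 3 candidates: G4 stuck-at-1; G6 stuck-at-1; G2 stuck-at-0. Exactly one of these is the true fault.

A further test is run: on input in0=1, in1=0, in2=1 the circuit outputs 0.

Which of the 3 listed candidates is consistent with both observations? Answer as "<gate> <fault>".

G2 stuck-at-0

Evaluate each candidate on input in0=1, in1=0, in2=1:
  G4 stuck-at-1: G1=1, G2=0, G3=0, G4=1 [stuck-at-1], G5=1, G6=0, G7=1 → 1 — eliminated
  G6 stuck-at-1: G1=1, G2=0, G3=0, G4=0, G5=0, G6=1 [stuck-at-1], G7=1 → 1 — eliminated
  G2 stuck-at-0: G1=1, G2=0 [stuck-at-0], G3=0, G4=0, G5=0, G6=0, G7=0 → 0 — matches
Only G2 stuck-at-0 reproduces the observed 0.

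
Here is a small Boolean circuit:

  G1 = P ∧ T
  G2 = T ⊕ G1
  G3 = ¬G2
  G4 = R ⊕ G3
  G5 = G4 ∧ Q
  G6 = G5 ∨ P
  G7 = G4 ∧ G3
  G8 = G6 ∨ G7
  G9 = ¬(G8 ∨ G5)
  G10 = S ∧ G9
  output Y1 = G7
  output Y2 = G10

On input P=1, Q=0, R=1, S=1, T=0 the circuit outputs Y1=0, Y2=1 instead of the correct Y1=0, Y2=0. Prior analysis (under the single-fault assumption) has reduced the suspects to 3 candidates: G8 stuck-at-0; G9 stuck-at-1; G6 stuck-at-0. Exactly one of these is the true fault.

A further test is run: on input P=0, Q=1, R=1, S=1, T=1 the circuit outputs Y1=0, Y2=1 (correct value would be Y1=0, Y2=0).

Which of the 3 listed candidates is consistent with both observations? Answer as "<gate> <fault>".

Evaluate each candidate on input P=0, Q=1, R=1, S=1, T=1:
  G8 stuck-at-0: G1=0, G2=1, G3=0, G4=1, G5=1, G6=1, G7=0, G8=0 [stuck-at-0], G9=0, G10=0 → Y1=0, Y2=0 — eliminated
  G9 stuck-at-1: G1=0, G2=1, G3=0, G4=1, G5=1, G6=1, G7=0, G8=1, G9=1 [stuck-at-1], G10=1 → Y1=0, Y2=1 — matches
  G6 stuck-at-0: G1=0, G2=1, G3=0, G4=1, G5=1, G6=0 [stuck-at-0], G7=0, G8=0, G9=0, G10=0 → Y1=0, Y2=0 — eliminated
Only G9 stuck-at-1 reproduces the observed Y1=0, Y2=1.

G9 stuck-at-1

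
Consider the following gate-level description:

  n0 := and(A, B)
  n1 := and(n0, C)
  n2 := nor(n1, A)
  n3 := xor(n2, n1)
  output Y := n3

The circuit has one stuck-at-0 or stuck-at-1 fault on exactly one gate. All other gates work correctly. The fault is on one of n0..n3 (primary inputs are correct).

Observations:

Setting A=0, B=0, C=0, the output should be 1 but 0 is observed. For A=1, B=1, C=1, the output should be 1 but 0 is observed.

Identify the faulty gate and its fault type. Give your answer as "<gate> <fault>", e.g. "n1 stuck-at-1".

Fault-free values for test 1 (A=0, B=0, C=0): n0=0, n1=0, n2=1, n3=1, giving Y=1. Observed 0.
Test 1: faults giving observed 0 are {n2 stuck-at-0, n3 stuck-at-0}.
Test 2 (A=1, B=1, C=1): fault-free n0=1, n1=1, n2=0, n3=1 → 1; observed 0. Eliminates n2 stuck-at-0.
Only n3 stuck-at-0 is consistent with every test.

n3 stuck-at-0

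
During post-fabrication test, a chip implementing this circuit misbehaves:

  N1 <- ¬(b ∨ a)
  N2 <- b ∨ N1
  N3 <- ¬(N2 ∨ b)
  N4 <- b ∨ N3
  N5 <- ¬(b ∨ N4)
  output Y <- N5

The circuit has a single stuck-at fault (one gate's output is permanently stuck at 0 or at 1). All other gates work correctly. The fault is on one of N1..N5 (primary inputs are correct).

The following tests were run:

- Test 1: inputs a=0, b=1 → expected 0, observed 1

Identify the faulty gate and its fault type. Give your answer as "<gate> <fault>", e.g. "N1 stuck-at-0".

Fault-free values for test 1 (a=0, b=1): N1=0, N2=1, N3=0, N4=1, N5=0, giving Y=0. Observed 1.
Test 1: faults giving observed 1 are {N5 stuck-at-1}.
Only N5 stuck-at-1 is consistent with every test.

N5 stuck-at-1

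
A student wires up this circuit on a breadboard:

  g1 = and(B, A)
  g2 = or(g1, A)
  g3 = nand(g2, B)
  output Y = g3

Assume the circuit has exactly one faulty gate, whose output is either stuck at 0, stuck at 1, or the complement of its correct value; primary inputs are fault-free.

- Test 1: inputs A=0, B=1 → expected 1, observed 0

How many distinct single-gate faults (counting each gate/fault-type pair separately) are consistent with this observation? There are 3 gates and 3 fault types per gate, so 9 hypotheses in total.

Fault-free: g1=0, g2=0, g3=1 → 1. Observed 0.
  g1 stuck-at-0: output 1 ✗
  g1 stuck-at-1: output 0 ✓
  g1 inverted output: output 0 ✓
  g2 stuck-at-0: output 1 ✗
  g2 stuck-at-1: output 0 ✓
  g2 inverted output: output 0 ✓
  g3 stuck-at-0: output 0 ✓
  g3 stuck-at-1: output 1 ✗
  g3 inverted output: output 0 ✓
Consistent faults: {g1 stuck-at-1, g1 inverted output, g2 stuck-at-1, g2 inverted output, g3 stuck-at-0, g3 inverted output} — 6 in all.

6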